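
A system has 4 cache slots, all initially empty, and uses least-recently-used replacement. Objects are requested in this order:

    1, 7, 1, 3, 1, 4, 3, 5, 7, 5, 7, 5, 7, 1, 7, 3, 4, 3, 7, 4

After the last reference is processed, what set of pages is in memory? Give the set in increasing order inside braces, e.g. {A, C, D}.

{1, 3, 4, 7}

1 → miss, frames {1}
7 → miss, frames {1,7}
1 → hit
3 → miss, frames {7,1,3}
1 → hit
4 → miss, frames {7,3,1,4}
3 → hit
5 → miss, evict 7, frames {1,4,3,5}
7 → miss, evict 1, frames {4,3,5,7}
5 → hit
7 → hit
5 → hit
7 → hit
1 → miss, evict 4, frames {3,5,7,1}
7 → hit
3 → hit
4 → miss, evict 5, frames {1,7,3,4}
3 → hit
7 → hit
4 → hit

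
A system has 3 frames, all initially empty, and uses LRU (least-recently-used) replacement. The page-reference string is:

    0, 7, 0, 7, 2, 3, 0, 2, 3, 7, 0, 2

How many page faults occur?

0 → fault, frames (0)
7 → fault, frames (0 7)
0 → hit
7 → hit
2 → fault, frames (0 7 2)
3 → fault, evict 0, frames (7 2 3)
0 → fault, evict 7, frames (2 3 0)
2 → hit
3 → hit
7 → fault, evict 0, frames (2 3 7)
0 → fault, evict 2, frames (3 7 0)
2 → fault, evict 3, frames (7 0 2)
Page faults: 8.

8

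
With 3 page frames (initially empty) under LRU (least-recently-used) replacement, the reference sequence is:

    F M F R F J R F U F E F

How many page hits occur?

6

F → fault, frames [F]
M → fault, frames [F, M]
F → hit
R → fault, frames [M, F, R]
F → hit
J → fault, evict M, frames [R, F, J]
R → hit
F → hit
U → fault, evict J, frames [R, F, U]
F → hit
E → fault, evict R, frames [U, F, E]
F → hit
Hits: 6.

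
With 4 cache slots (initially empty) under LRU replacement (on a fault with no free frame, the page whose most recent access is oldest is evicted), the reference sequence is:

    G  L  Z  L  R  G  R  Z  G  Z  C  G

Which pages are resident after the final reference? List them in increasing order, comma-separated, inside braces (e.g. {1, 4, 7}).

G → miss, frames (G)
L → miss, frames (G L)
Z → miss, frames (G L Z)
L → hit
R → miss, frames (G Z L R)
G → hit
R → hit
Z → hit
G → hit
Z → hit
C → miss, evict L, frames (R G Z C)
G → hit

{C, G, R, Z}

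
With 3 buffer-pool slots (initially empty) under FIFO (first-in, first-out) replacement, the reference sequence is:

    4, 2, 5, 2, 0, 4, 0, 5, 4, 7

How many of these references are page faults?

4 → miss, frames {4}
2 → miss, frames {4,2}
5 → miss, frames {4,2,5}
2 → hit
0 → miss, evict 4, frames {2,5,0}
4 → miss, evict 2, frames {5,0,4}
0 → hit
5 → hit
4 → hit
7 → miss, evict 5, frames {0,4,7}
Page faults: 6.

6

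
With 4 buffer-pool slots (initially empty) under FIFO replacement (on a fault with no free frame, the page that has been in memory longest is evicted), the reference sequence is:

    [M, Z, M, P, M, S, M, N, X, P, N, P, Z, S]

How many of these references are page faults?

7

M: fault, frames (M)
Z: fault, frames (M Z)
M: hit
P: fault, frames (M Z P)
M: hit
S: fault, frames (M Z P S)
M: hit
N: fault, evict M, frames (Z P S N)
X: fault, evict Z, frames (P S N X)
P: hit
N: hit
P: hit
Z: fault, evict P, frames (S N X Z)
S: hit
Page faults: 7.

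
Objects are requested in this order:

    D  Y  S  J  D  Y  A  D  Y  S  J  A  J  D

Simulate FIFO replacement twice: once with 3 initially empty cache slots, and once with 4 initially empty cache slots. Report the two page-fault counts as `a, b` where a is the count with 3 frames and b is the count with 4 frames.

10, 11

3 frames: F F F F F F F . . F F . . F → 10 faults.
4 frames: F F F F . . F F F F F F . F → 11 faults.
11 > 10: adding a frame increased faults — Belady's anomaly.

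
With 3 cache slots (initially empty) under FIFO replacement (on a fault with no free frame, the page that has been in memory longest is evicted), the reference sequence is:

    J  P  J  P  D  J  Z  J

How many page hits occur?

J -> miss, frames (J)
P -> miss, frames (J P)
J -> hit
P -> hit
D -> miss, frames (J P D)
J -> hit
Z -> miss, evict J, frames (P D Z)
J -> miss, evict P, frames (D Z J)
Hits: 3.

3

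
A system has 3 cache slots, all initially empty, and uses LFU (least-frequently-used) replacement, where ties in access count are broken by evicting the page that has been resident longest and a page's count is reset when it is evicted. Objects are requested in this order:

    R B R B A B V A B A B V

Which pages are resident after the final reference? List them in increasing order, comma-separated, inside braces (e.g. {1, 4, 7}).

{A, B, V}

R → miss, frames [R]
B → miss, frames [R, B]
R → hit
B → hit
A → miss, frames [R, B, A]
B → hit
V → miss, evict A, frames [R, B, V]
A → miss, evict V, frames [R, B, A]
B → hit
A → hit
B → hit
V → miss, evict R, frames [B, A, V]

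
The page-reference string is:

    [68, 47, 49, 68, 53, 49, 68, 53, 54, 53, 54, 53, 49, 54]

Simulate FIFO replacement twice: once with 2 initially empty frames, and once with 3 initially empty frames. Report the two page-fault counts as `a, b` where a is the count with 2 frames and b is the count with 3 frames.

2 frames: F F F F F F F F F . . . F . → 10 faults.
3 frames: F F F . F . F . F . . . F . → 7 faults.
7 < 10: adding a frame reduced faults, as is typical.

10, 7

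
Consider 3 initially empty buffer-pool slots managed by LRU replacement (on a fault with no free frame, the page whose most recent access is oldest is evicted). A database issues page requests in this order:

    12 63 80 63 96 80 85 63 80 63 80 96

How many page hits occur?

12 → fault, frames {12}
63 → fault, frames {12,63}
80 → fault, frames {12,63,80}
63 → hit
96 → fault, evict 12, frames {80,63,96}
80 → hit
85 → fault, evict 63, frames {96,80,85}
63 → fault, evict 96, frames {80,85,63}
80 → hit
63 → hit
80 → hit
96 → fault, evict 85, frames {63,80,96}
Hits: 5.

5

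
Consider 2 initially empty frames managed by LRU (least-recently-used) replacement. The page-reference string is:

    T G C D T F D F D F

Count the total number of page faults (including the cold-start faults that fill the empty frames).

7

T: fault, frames [T]
G: fault, frames [T, G]
C: fault, evict T, frames [G, C]
D: fault, evict G, frames [C, D]
T: fault, evict C, frames [D, T]
F: fault, evict D, frames [T, F]
D: fault, evict T, frames [F, D]
F: hit
D: hit
F: hit
Page faults: 7.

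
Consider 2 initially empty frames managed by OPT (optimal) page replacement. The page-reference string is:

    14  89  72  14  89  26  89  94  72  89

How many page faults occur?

7

14: miss, frames {14}
89: miss, frames {14,89}
72: miss, evict 89, frames {14,72}
14: hit
89: miss, evict 14, frames {72,89}
26: miss, evict 72, frames {89,26}
89: hit
94: miss, evict 26, frames {89,94}
72: miss, evict 94, frames {89,72}
89: hit
Page faults: 7.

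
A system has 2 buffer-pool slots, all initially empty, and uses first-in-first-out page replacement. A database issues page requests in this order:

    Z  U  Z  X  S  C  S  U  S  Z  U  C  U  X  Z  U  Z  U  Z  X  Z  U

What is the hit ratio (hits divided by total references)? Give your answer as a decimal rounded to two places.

Z -> fault, frames [Z]
U -> fault, frames [Z, U]
Z -> hit
X -> fault, evict Z, frames [U, X]
S -> fault, evict U, frames [X, S]
C -> fault, evict X, frames [S, C]
S -> hit
U -> fault, evict S, frames [C, U]
S -> fault, evict C, frames [U, S]
Z -> fault, evict U, frames [S, Z]
U -> fault, evict S, frames [Z, U]
C -> fault, evict Z, frames [U, C]
U -> hit
X -> fault, evict U, frames [C, X]
Z -> fault, evict C, frames [X, Z]
U -> fault, evict X, frames [Z, U]
Z -> hit
U -> hit
Z -> hit
X -> fault, evict Z, frames [U, X]
Z -> fault, evict U, frames [X, Z]
U -> fault, evict X, frames [Z, U]
Hits: 6 of 22 references → 6/22 = 0.2727.

0.27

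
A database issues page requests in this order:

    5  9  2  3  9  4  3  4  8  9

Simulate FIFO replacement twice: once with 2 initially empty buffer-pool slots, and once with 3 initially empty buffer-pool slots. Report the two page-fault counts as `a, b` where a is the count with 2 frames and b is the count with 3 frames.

2 frames: F F F F F F F . F F → 9 faults.
3 frames: F F F F . F . . F F → 7 faults.
7 < 9: adding a frame reduced faults, as is typical.

9, 7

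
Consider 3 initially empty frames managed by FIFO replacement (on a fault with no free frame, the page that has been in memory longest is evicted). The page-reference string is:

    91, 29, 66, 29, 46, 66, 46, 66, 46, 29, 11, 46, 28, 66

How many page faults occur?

7

91 -> fault, frames [91]
29 -> fault, frames [91, 29]
66 -> fault, frames [91, 29, 66]
29 -> hit
46 -> fault, evict 91, frames [29, 66, 46]
66 -> hit
46 -> hit
66 -> hit
46 -> hit
29 -> hit
11 -> fault, evict 29, frames [66, 46, 11]
46 -> hit
28 -> fault, evict 66, frames [46, 11, 28]
66 -> fault, evict 46, frames [11, 28, 66]
Page faults: 7.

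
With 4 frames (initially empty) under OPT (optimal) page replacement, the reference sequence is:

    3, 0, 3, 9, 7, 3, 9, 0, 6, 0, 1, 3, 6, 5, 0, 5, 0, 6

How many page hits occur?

11

3 -> fault, frames {3}
0 -> fault, frames {3,0}
3 -> hit
9 -> fault, frames {3,0,9}
7 -> fault, frames {3,0,9,7}
3 -> hit
9 -> hit
0 -> hit
6 -> fault, evict 7, frames {3,0,9,6}
0 -> hit
1 -> fault, evict 9, frames {3,0,6,1}
3 -> hit
6 -> hit
5 -> fault, evict 1, frames {3,0,6,5}
0 -> hit
5 -> hit
0 -> hit
6 -> hit
Hits: 11.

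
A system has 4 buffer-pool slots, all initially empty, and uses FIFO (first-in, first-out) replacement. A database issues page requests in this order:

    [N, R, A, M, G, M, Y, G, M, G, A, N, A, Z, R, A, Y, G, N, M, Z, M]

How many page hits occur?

N: miss, frames [N]
R: miss, frames [N, R]
A: miss, frames [N, R, A]
M: miss, frames [N, R, A, M]
G: miss, evict N, frames [R, A, M, G]
M: hit
Y: miss, evict R, frames [A, M, G, Y]
G: hit
M: hit
G: hit
A: hit
N: miss, evict A, frames [M, G, Y, N]
A: miss, evict M, frames [G, Y, N, A]
Z: miss, evict G, frames [Y, N, A, Z]
R: miss, evict Y, frames [N, A, Z, R]
A: hit
Y: miss, evict N, frames [A, Z, R, Y]
G: miss, evict A, frames [Z, R, Y, G]
N: miss, evict Z, frames [R, Y, G, N]
M: miss, evict R, frames [Y, G, N, M]
Z: miss, evict Y, frames [G, N, M, Z]
M: hit
Hits: 7.

7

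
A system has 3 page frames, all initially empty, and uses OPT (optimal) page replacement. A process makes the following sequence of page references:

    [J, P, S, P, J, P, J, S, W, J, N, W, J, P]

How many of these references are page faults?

J -> miss, frames {J}
P -> miss, frames {J,P}
S -> miss, frames {J,P,S}
P -> hit
J -> hit
P -> hit
J -> hit
S -> hit
W -> miss, evict S, frames {J,P,W}
J -> hit
N -> miss, evict P, frames {J,W,N}
W -> hit
J -> hit
P -> miss, evict N, frames {J,W,P}
Page faults: 6.

6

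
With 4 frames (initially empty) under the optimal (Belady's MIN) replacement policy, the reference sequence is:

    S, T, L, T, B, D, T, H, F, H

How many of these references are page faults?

S: miss, frames (S)
T: miss, frames (S T)
L: miss, frames (S T L)
T: hit
B: miss, frames (S T L B)
D: miss, evict B, frames (S T L D)
T: hit
H: miss, evict D, frames (S T L H)
F: miss, evict L, frames (S T H F)
H: hit
Page faults: 7.

7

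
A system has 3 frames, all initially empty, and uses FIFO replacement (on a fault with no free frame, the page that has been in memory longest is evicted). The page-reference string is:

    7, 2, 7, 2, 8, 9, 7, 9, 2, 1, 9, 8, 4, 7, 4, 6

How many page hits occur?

7 -> fault, frames {7}
2 -> fault, frames {7,2}
7 -> hit
2 -> hit
8 -> fault, frames {7,2,8}
9 -> fault, evict 7, frames {2,8,9}
7 -> fault, evict 2, frames {8,9,7}
9 -> hit
2 -> fault, evict 8, frames {9,7,2}
1 -> fault, evict 9, frames {7,2,1}
9 -> fault, evict 7, frames {2,1,9}
8 -> fault, evict 2, frames {1,9,8}
4 -> fault, evict 1, frames {9,8,4}
7 -> fault, evict 9, frames {8,4,7}
4 -> hit
6 -> fault, evict 8, frames {4,7,6}
Hits: 4.

4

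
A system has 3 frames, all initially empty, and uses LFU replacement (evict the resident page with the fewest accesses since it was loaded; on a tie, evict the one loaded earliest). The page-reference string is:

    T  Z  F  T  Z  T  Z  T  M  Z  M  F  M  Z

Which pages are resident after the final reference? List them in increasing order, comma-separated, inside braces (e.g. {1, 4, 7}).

{M, T, Z}

T -> fault, frames {T}
Z -> fault, frames {T,Z}
F -> fault, frames {T,Z,F}
T -> hit
Z -> hit
T -> hit
Z -> hit
T -> hit
M -> fault, evict F, frames {T,Z,M}
Z -> hit
M -> hit
F -> fault, evict M, frames {T,Z,F}
M -> fault, evict F, frames {T,Z,M}
Z -> hit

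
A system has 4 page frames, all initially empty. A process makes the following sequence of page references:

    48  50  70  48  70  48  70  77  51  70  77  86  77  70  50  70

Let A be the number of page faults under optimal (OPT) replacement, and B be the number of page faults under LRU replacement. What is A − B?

-1

Under OPT: F F F . . . . F F . . F . . . . → 6 faults.
Under LRU: F F F . . . . F F . . F . . F . → 7 faults.
A − B = 6 − 7 = -1.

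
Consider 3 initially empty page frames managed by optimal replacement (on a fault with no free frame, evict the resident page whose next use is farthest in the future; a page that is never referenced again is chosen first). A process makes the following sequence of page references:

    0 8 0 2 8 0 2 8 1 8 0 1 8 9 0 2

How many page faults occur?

6

0 -> miss, frames (0)
8 -> miss, frames (0 8)
0 -> hit
2 -> miss, frames (0 8 2)
8 -> hit
0 -> hit
2 -> hit
8 -> hit
1 -> miss, evict 2, frames (0 8 1)
8 -> hit
0 -> hit
1 -> hit
8 -> hit
9 -> miss, evict 1, frames (0 8 9)
0 -> hit
2 -> miss, evict 9, frames (0 8 2)
Page faults: 6.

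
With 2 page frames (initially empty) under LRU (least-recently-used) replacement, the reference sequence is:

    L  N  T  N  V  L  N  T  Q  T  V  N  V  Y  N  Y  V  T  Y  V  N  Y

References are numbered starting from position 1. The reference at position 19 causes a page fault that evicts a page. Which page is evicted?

pos 1: L → fault, frames {L}
pos 2: N → fault, frames {L,N}
pos 3: T → fault, evict L, frames {N,T}
pos 4: N → hit
pos 5: V → fault, evict T, frames {N,V}
pos 6: L → fault, evict N, frames {V,L}
pos 7: N → fault, evict V, frames {L,N}
pos 8: T → fault, evict L, frames {N,T}
pos 9: Q → fault, evict N, frames {T,Q}
pos 10: T → hit
pos 11: V → fault, evict Q, frames {T,V}
pos 12: N → fault, evict T, frames {V,N}
pos 13: V → hit
pos 14: Y → fault, evict N, frames {V,Y}
pos 15: N → fault, evict V, frames {Y,N}
pos 16: Y → hit
pos 17: V → fault, evict N, frames {Y,V}
pos 18: T → fault, evict Y, frames {V,T}
pos 19: Y → fault, evict V, frames {T,Y}
At position 19, page V is evicted.

V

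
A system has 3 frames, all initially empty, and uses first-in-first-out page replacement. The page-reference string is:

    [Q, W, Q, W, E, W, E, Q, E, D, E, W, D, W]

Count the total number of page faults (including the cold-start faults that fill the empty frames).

4

Q -> miss, frames [Q]
W -> miss, frames [Q, W]
Q -> hit
W -> hit
E -> miss, frames [Q, W, E]
W -> hit
E -> hit
Q -> hit
E -> hit
D -> miss, evict Q, frames [W, E, D]
E -> hit
W -> hit
D -> hit
W -> hit
Page faults: 4.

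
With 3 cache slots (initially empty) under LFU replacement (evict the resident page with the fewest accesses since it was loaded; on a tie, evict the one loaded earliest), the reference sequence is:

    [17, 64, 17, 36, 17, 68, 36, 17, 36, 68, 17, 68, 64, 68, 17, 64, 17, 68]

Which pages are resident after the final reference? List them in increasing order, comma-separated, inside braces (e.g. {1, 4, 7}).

17 -> fault, frames (17)
64 -> fault, frames (17 64)
17 -> hit
36 -> fault, frames (17 64 36)
17 -> hit
68 -> fault, evict 64, frames (17 36 68)
36 -> hit
17 -> hit
36 -> hit
68 -> hit
17 -> hit
68 -> hit
64 -> fault, evict 36, frames (17 68 64)
68 -> hit
17 -> hit
64 -> hit
17 -> hit
68 -> hit

{17, 64, 68}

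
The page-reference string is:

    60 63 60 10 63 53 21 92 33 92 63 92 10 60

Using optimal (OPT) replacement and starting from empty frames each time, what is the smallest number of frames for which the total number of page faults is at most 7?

f=1: 14 faults
f=2: 10 faults
f=3: 9 faults
f=4: 8 faults
f=5: 7 faults
f=6: 7 faults
f=7: 7 faults
Smallest f with faults ≤ 7 is 5.

5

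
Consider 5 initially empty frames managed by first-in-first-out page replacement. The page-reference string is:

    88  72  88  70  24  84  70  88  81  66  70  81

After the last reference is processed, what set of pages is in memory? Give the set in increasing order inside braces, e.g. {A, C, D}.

88: fault, frames (88)
72: fault, frames (88 72)
88: hit
70: fault, frames (88 72 70)
24: fault, frames (88 72 70 24)
84: fault, frames (88 72 70 24 84)
70: hit
88: hit
81: fault, evict 88, frames (72 70 24 84 81)
66: fault, evict 72, frames (70 24 84 81 66)
70: hit
81: hit

{24, 66, 70, 81, 84}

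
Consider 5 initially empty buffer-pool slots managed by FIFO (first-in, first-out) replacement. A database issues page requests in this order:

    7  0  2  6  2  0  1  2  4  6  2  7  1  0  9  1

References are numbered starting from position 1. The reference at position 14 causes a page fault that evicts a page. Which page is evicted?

pos 1: 7: miss, frames {7}
pos 2: 0: miss, frames {7,0}
pos 3: 2: miss, frames {7,0,2}
pos 4: 6: miss, frames {7,0,2,6}
pos 5: 2: hit
pos 6: 0: hit
pos 7: 1: miss, frames {7,0,2,6,1}
pos 8: 2: hit
pos 9: 4: miss, evict 7, frames {0,2,6,1,4}
pos 10: 6: hit
pos 11: 2: hit
pos 12: 7: miss, evict 0, frames {2,6,1,4,7}
pos 13: 1: hit
pos 14: 0: miss, evict 2, frames {6,1,4,7,0}
At position 14, page 2 is evicted.

2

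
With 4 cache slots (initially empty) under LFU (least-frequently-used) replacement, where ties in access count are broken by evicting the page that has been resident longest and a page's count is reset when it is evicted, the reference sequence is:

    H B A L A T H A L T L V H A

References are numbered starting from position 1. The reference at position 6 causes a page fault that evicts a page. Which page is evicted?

pos 1: H → fault, frames (H)
pos 2: B → fault, frames (H B)
pos 3: A → fault, frames (H B A)
pos 4: L → fault, frames (H B A L)
pos 5: A → hit
pos 6: T → fault, evict H, frames (B A L T)
At position 6, page H is evicted.

H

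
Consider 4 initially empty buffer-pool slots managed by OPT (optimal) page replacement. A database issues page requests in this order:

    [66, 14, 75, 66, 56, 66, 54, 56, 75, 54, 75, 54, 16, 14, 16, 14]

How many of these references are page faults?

6

66 -> fault, frames (66)
14 -> fault, frames (66 14)
75 -> fault, frames (66 14 75)
66 -> hit
56 -> fault, frames (66 14 75 56)
66 -> hit
54 -> fault, evict 66, frames (14 75 56 54)
56 -> hit
75 -> hit
54 -> hit
75 -> hit
54 -> hit
16 -> fault, evict 54, frames (14 75 56 16)
14 -> hit
16 -> hit
14 -> hit
Page faults: 6.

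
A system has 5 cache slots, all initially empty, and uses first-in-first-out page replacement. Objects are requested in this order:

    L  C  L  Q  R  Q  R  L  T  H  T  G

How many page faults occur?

L -> fault, frames [L]
C -> fault, frames [L, C]
L -> hit
Q -> fault, frames [L, C, Q]
R -> fault, frames [L, C, Q, R]
Q -> hit
R -> hit
L -> hit
T -> fault, frames [L, C, Q, R, T]
H -> fault, evict L, frames [C, Q, R, T, H]
T -> hit
G -> fault, evict C, frames [Q, R, T, H, G]
Page faults: 7.

7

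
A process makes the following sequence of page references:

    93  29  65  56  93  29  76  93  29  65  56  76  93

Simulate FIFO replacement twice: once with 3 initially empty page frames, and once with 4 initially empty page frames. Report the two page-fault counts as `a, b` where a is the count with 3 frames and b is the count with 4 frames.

3 frames: F F F F F F F . . F F . F → 10 faults.
4 frames: F F F F . . F F F F F F F → 11 faults.
11 > 10: adding a frame increased faults — Belady's anomaly.

10, 11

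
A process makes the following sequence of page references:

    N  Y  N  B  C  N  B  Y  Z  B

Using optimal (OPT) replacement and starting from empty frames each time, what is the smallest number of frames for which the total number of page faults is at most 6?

f=1: 10 faults
f=2: 7 faults
f=3: 6 faults
f=4: 5 faults
f=5: 5 faults
Smallest f with faults ≤ 6 is 3.

3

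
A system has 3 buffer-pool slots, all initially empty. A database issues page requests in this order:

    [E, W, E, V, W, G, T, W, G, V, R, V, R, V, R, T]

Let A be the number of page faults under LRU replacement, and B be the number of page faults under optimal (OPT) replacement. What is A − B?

1

Under LRU: F F . F . F F . . F F . . . . F → 8 faults.
Under OPT: F F . F . F F . . F F . . . . . → 7 faults.
A − B = 8 − 7 = 1.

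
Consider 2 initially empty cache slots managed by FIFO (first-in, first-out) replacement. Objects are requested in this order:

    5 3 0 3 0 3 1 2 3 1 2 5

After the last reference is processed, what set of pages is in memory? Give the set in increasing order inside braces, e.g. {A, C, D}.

{2, 5}

5 → fault, frames {5}
3 → fault, frames {5,3}
0 → fault, evict 5, frames {3,0}
3 → hit
0 → hit
3 → hit
1 → fault, evict 3, frames {0,1}
2 → fault, evict 0, frames {1,2}
3 → fault, evict 1, frames {2,3}
1 → fault, evict 2, frames {3,1}
2 → fault, evict 3, frames {1,2}
5 → fault, evict 1, frames {2,5}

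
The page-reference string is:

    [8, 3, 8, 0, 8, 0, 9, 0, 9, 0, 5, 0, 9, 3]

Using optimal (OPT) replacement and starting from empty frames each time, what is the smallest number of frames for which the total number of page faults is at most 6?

3

f=1: 14 faults
f=2: 7 faults
f=3: 6 faults
f=4: 5 faults
f=5: 5 faults
Smallest f with faults ≤ 6 is 3.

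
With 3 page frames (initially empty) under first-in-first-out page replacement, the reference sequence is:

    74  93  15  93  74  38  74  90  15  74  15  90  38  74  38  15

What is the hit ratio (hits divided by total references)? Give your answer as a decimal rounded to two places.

0.44

74 → miss, frames [74]
93 → miss, frames [74, 93]
15 → miss, frames [74, 93, 15]
93 → hit
74 → hit
38 → miss, evict 74, frames [93, 15, 38]
74 → miss, evict 93, frames [15, 38, 74]
90 → miss, evict 15, frames [38, 74, 90]
15 → miss, evict 38, frames [74, 90, 15]
74 → hit
15 → hit
90 → hit
38 → miss, evict 74, frames [90, 15, 38]
74 → miss, evict 90, frames [15, 38, 74]
38 → hit
15 → hit
Hits: 7 of 16 references → 7/16 = 0.4375.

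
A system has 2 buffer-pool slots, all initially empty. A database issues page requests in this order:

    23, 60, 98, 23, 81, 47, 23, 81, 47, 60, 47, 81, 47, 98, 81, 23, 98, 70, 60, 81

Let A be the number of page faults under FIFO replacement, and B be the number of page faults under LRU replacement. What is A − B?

1

Under FIFO: F F F F F F F F F F . F F F F F F F F F → 19 faults.
Under LRU: F F F F F F F F F F . F . F F F F F F F → 18 faults.
A − B = 19 − 18 = 1.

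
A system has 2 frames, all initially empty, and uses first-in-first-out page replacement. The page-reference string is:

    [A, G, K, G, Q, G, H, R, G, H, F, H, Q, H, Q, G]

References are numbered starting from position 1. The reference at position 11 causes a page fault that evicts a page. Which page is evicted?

G

pos 1: A -> fault, frames (A)
pos 2: G -> fault, frames (A G)
pos 3: K -> fault, evict A, frames (G K)
pos 4: G -> hit
pos 5: Q -> fault, evict G, frames (K Q)
pos 6: G -> fault, evict K, frames (Q G)
pos 7: H -> fault, evict Q, frames (G H)
pos 8: R -> fault, evict G, frames (H R)
pos 9: G -> fault, evict H, frames (R G)
pos 10: H -> fault, evict R, frames (G H)
pos 11: F -> fault, evict G, frames (H F)
At position 11, page G is evicted.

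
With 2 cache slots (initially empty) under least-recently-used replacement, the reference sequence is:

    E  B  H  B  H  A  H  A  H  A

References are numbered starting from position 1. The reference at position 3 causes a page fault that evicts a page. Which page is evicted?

pos 1: E -> miss, frames {E}
pos 2: B -> miss, frames {E,B}
pos 3: H -> miss, evict E, frames {B,H}
At position 3, page E is evicted.

E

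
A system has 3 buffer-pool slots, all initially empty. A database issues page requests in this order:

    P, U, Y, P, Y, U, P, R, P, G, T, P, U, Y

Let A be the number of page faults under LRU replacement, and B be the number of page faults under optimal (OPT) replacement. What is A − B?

1

Under LRU: F F F . . . . F . F F . F F → 8 faults.
Under OPT: F F F . . . . F . F F . . F → 7 faults.
A − B = 8 − 7 = 1.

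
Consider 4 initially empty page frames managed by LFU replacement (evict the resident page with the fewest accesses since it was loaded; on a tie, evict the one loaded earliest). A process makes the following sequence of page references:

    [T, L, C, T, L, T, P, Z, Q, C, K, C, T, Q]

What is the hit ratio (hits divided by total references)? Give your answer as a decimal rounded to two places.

T: miss, frames (T)
L: miss, frames (T L)
C: miss, frames (T L C)
T: hit
L: hit
T: hit
P: miss, frames (T L C P)
Z: miss, evict C, frames (T L P Z)
Q: miss, evict P, frames (T L Z Q)
C: miss, evict Z, frames (T L Q C)
K: miss, evict Q, frames (T L C K)
C: hit
T: hit
Q: miss, evict K, frames (T L C Q)
Hits: 5 of 14 references → 5/14 = 0.3571.

0.36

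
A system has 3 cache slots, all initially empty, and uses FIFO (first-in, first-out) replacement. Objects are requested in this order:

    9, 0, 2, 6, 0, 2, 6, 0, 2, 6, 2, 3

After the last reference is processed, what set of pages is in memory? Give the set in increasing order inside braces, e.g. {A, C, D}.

9 → miss, frames {9}
0 → miss, frames {9,0}
2 → miss, frames {9,0,2}
6 → miss, evict 9, frames {0,2,6}
0 → hit
2 → hit
6 → hit
0 → hit
2 → hit
6 → hit
2 → hit
3 → miss, evict 0, frames {2,6,3}

{2, 3, 6}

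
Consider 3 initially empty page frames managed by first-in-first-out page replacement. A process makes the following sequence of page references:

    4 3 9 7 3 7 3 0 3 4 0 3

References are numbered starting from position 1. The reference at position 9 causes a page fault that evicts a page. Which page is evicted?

9

pos 1: 4 → miss, frames (4)
pos 2: 3 → miss, frames (4 3)
pos 3: 9 → miss, frames (4 3 9)
pos 4: 7 → miss, evict 4, frames (3 9 7)
pos 5: 3 → hit
pos 6: 7 → hit
pos 7: 3 → hit
pos 8: 0 → miss, evict 3, frames (9 7 0)
pos 9: 3 → miss, evict 9, frames (7 0 3)
At position 9, page 9 is evicted.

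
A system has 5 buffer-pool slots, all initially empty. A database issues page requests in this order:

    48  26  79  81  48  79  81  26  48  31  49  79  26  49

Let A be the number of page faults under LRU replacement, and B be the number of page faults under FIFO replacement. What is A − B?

1

Under LRU: F F F F . . . . . F F F . . → 7 faults.
Under FIFO: F F F F . . . . . F F . . . → 6 faults.
A − B = 7 − 6 = 1.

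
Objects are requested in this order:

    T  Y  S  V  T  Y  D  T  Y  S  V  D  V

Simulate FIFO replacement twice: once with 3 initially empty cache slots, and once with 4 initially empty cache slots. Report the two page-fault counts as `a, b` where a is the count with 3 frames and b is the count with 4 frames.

9, 10

3 frames: F F F F F F F . . F F . . → 9 faults.
4 frames: F F F F . . F F F F F F . → 10 faults.
10 > 9: adding a frame increased faults — Belady's anomaly.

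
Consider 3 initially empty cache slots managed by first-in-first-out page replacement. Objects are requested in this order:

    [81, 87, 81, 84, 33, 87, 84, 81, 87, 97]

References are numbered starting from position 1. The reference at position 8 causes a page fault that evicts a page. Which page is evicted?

pos 1: 81 → fault, frames {81}
pos 2: 87 → fault, frames {81,87}
pos 3: 81 → hit
pos 4: 84 → fault, frames {81,87,84}
pos 5: 33 → fault, evict 81, frames {87,84,33}
pos 6: 87 → hit
pos 7: 84 → hit
pos 8: 81 → fault, evict 87, frames {84,33,81}
At position 8, page 87 is evicted.

87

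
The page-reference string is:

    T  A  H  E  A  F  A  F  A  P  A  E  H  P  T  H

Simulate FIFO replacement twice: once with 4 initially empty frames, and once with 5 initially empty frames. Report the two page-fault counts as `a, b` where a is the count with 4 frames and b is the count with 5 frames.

9, 7

4 frames: F F F F . F . . . F F . F . F . → 9 faults.
5 frames: F F F F . F . . . F . . . . F . → 7 faults.
7 < 9: adding a frame reduced faults, as is typical.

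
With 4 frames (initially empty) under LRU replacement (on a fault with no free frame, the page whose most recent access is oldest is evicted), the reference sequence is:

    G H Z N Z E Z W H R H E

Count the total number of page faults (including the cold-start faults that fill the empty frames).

G → miss, frames {G}
H → miss, frames {G,H}
Z → miss, frames {G,H,Z}
N → miss, frames {G,H,Z,N}
Z → hit
E → miss, evict G, frames {H,N,Z,E}
Z → hit
W → miss, evict H, frames {N,E,Z,W}
H → miss, evict N, frames {E,Z,W,H}
R → miss, evict E, frames {Z,W,H,R}
H → hit
E → miss, evict Z, frames {W,R,H,E}
Page faults: 9.

9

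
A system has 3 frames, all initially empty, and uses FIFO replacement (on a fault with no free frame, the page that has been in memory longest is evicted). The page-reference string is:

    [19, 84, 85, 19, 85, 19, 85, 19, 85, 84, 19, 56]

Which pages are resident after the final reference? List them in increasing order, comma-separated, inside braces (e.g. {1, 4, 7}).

{56, 84, 85}

19: miss, frames (19)
84: miss, frames (19 84)
85: miss, frames (19 84 85)
19: hit
85: hit
19: hit
85: hit
19: hit
85: hit
84: hit
19: hit
56: miss, evict 19, frames (84 85 56)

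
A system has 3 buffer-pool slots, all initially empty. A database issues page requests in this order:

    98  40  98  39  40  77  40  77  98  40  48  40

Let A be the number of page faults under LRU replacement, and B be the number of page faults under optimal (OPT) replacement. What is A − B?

1

Under LRU: F F . F . F . . F . F . → 6 faults.
Under OPT: F F . F . F . . . . F . → 5 faults.
A − B = 6 − 5 = 1.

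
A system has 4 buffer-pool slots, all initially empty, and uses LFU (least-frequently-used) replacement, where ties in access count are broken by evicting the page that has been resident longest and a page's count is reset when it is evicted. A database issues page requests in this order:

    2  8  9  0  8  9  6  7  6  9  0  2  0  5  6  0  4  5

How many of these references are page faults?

2: fault, frames {2}
8: fault, frames {2,8}
9: fault, frames {2,8,9}
0: fault, frames {2,8,9,0}
8: hit
9: hit
6: fault, evict 2, frames {8,9,0,6}
7: fault, evict 0, frames {8,9,6,7}
6: hit
9: hit
0: fault, evict 7, frames {8,9,6,0}
2: fault, evict 0, frames {8,9,6,2}
0: fault, evict 2, frames {8,9,6,0}
5: fault, evict 0, frames {8,9,6,5}
6: hit
0: fault, evict 5, frames {8,9,6,0}
4: fault, evict 0, frames {8,9,6,4}
5: fault, evict 4, frames {8,9,6,5}
Page faults: 13.

13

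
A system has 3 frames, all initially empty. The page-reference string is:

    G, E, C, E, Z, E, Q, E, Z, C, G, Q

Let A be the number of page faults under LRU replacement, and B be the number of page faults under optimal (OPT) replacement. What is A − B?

Under LRU: F F F . F . F . . F F F → 8 faults.
Under OPT: F F F . F . F . . F F . → 7 faults.
A − B = 8 − 7 = 1.

1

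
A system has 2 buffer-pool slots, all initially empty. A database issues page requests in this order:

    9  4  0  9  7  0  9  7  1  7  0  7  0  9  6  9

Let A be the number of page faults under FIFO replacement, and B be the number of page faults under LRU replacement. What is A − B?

1

Under FIFO: F F F F F F F F F . F F . F F . → 13 faults.
Under LRU: F F F F F F F F F . F . . F F . → 12 faults.
A − B = 13 − 12 = 1.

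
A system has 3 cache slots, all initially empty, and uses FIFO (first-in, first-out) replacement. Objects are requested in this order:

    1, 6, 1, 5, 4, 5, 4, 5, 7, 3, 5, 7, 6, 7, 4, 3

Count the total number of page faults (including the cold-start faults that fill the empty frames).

1 → miss, frames [1]
6 → miss, frames [1, 6]
1 → hit
5 → miss, frames [1, 6, 5]
4 → miss, evict 1, frames [6, 5, 4]
5 → hit
4 → hit
5 → hit
7 → miss, evict 6, frames [5, 4, 7]
3 → miss, evict 5, frames [4, 7, 3]
5 → miss, evict 4, frames [7, 3, 5]
7 → hit
6 → miss, evict 7, frames [3, 5, 6]
7 → miss, evict 3, frames [5, 6, 7]
4 → miss, evict 5, frames [6, 7, 4]
3 → miss, evict 6, frames [7, 4, 3]
Page faults: 11.

11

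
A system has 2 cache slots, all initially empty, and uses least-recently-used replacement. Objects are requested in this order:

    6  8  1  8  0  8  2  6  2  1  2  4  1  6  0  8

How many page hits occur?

6 → fault, frames (6)
8 → fault, frames (6 8)
1 → fault, evict 6, frames (8 1)
8 → hit
0 → fault, evict 1, frames (8 0)
8 → hit
2 → fault, evict 0, frames (8 2)
6 → fault, evict 8, frames (2 6)
2 → hit
1 → fault, evict 6, frames (2 1)
2 → hit
4 → fault, evict 1, frames (2 4)
1 → fault, evict 2, frames (4 1)
6 → fault, evict 4, frames (1 6)
0 → fault, evict 1, frames (6 0)
8 → fault, evict 6, frames (0 8)
Hits: 4.

4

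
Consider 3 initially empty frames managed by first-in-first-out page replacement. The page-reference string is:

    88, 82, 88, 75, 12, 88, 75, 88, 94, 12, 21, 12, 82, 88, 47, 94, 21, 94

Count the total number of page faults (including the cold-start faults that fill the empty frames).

13

88 -> fault, frames (88)
82 -> fault, frames (88 82)
88 -> hit
75 -> fault, frames (88 82 75)
12 -> fault, evict 88, frames (82 75 12)
88 -> fault, evict 82, frames (75 12 88)
75 -> hit
88 -> hit
94 -> fault, evict 75, frames (12 88 94)
12 -> hit
21 -> fault, evict 12, frames (88 94 21)
12 -> fault, evict 88, frames (94 21 12)
82 -> fault, evict 94, frames (21 12 82)
88 -> fault, evict 21, frames (12 82 88)
47 -> fault, evict 12, frames (82 88 47)
94 -> fault, evict 82, frames (88 47 94)
21 -> fault, evict 88, frames (47 94 21)
94 -> hit
Page faults: 13.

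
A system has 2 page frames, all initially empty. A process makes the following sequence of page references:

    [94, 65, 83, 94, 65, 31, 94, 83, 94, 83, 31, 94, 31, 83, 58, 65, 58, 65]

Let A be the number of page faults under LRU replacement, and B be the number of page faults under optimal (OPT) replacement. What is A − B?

3

Under LRU: F F F F F F F F . . F F . F F F . . → 13 faults.
Under OPT: F F F . F F . F . . F . . F F F . . → 10 faults.
A − B = 13 − 10 = 3.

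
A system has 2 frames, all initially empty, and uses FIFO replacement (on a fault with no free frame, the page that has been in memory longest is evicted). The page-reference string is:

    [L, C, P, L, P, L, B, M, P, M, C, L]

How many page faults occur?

L → fault, frames (L)
C → fault, frames (L C)
P → fault, evict L, frames (C P)
L → fault, evict C, frames (P L)
P → hit
L → hit
B → fault, evict P, frames (L B)
M → fault, evict L, frames (B M)
P → fault, evict B, frames (M P)
M → hit
C → fault, evict M, frames (P C)
L → fault, evict P, frames (C L)
Page faults: 9.

9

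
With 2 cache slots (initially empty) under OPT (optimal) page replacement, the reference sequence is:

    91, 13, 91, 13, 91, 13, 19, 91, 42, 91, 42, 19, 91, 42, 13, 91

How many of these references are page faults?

91: fault, frames [91]
13: fault, frames [91, 13]
91: hit
13: hit
91: hit
13: hit
19: fault, evict 13, frames [91, 19]
91: hit
42: fault, evict 19, frames [91, 42]
91: hit
42: hit
19: fault, evict 42, frames [91, 19]
91: hit
42: fault, evict 19, frames [91, 42]
13: fault, evict 42, frames [91, 13]
91: hit
Page faults: 7.

7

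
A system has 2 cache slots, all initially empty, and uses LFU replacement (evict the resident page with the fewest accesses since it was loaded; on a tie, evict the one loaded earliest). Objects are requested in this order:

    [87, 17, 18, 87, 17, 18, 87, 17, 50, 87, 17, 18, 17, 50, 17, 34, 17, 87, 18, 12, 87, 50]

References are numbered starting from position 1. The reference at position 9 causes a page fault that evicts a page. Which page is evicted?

pos 1: 87 -> miss, frames {87}
pos 2: 17 -> miss, frames {87,17}
pos 3: 18 -> miss, evict 87, frames {17,18}
pos 4: 87 -> miss, evict 17, frames {18,87}
pos 5: 17 -> miss, evict 18, frames {87,17}
pos 6: 18 -> miss, evict 87, frames {17,18}
pos 7: 87 -> miss, evict 17, frames {18,87}
pos 8: 17 -> miss, evict 18, frames {87,17}
pos 9: 50 -> miss, evict 87, frames {17,50}
At position 9, page 87 is evicted.

87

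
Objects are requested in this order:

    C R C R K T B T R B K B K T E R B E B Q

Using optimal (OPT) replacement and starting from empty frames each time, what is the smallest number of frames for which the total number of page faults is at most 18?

f=1: 20 faults
f=2: 12 faults
f=3: 9 faults
f=4: 7 faults
f=5: 7 faults
f=6: 7 faults
f=7: 7 faults
Smallest f with faults ≤ 18 is 2.

2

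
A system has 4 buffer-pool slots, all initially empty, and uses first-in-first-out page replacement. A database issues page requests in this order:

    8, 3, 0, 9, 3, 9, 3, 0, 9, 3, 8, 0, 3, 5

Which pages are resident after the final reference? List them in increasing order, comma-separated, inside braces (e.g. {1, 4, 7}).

{0, 3, 5, 9}

8: fault, frames (8)
3: fault, frames (8 3)
0: fault, frames (8 3 0)
9: fault, frames (8 3 0 9)
3: hit
9: hit
3: hit
0: hit
9: hit
3: hit
8: hit
0: hit
3: hit
5: fault, evict 8, frames (3 0 9 5)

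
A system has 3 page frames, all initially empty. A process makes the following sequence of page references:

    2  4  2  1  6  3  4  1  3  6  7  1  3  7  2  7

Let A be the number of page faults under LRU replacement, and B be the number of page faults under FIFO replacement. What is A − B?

1

Under LRU: F F . F F F F F . F F F F . F . → 12 faults.
Under FIFO: F F . F F F F F . F F . F . F . → 11 faults.
A − B = 12 − 11 = 1.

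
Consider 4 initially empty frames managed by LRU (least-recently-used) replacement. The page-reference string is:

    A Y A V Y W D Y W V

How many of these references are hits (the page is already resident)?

5

A → fault, frames {A}
Y → fault, frames {A,Y}
A → hit
V → fault, frames {Y,A,V}
Y → hit
W → fault, frames {A,V,Y,W}
D → fault, evict A, frames {V,Y,W,D}
Y → hit
W → hit
V → hit
Hits: 5.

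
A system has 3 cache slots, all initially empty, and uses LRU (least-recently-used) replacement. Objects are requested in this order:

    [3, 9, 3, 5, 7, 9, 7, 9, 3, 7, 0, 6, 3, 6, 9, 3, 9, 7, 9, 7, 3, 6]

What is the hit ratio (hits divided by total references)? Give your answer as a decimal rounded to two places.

0.45

3: fault, frames {3}
9: fault, frames {3,9}
3: hit
5: fault, frames {9,3,5}
7: fault, evict 9, frames {3,5,7}
9: fault, evict 3, frames {5,7,9}
7: hit
9: hit
3: fault, evict 5, frames {7,9,3}
7: hit
0: fault, evict 9, frames {3,7,0}
6: fault, evict 3, frames {7,0,6}
3: fault, evict 7, frames {0,6,3}
6: hit
9: fault, evict 0, frames {3,6,9}
3: hit
9: hit
7: fault, evict 6, frames {3,9,7}
9: hit
7: hit
3: hit
6: fault, evict 9, frames {7,3,6}
Hits: 10 of 22 references → 10/22 = 0.4545.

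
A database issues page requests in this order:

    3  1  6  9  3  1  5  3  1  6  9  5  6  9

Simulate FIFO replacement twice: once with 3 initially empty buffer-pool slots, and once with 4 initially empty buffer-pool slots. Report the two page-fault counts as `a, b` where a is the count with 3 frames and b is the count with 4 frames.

9, 10

3 frames: F F F F F F F . . F F . . . → 9 faults.
4 frames: F F F F . . F F F F F F . . → 10 faults.
10 > 9: adding a frame increased faults — Belady's anomaly.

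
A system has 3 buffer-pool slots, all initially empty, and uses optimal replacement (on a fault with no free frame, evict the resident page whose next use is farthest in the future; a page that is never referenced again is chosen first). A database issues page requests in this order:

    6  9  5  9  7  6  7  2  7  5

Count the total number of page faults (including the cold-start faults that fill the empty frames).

5

6 -> miss, frames {6}
9 -> miss, frames {6,9}
5 -> miss, frames {6,9,5}
9 -> hit
7 -> miss, evict 9, frames {6,5,7}
6 -> hit
7 -> hit
2 -> miss, evict 6, frames {5,7,2}
7 -> hit
5 -> hit
Page faults: 5.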